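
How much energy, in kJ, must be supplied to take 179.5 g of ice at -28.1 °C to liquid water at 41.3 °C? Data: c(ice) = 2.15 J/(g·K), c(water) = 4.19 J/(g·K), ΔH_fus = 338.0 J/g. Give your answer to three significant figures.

q = 103 kJ

q1 (heat ice -28.1→0.0 °C): 179.5 × 2.15 × 28.1 = 10844 J
q2 (melt at 0 °C): 179.5 × 338.0 = 60671 J
q3 (heat water 0.0→41.3 °C): 179.5 × 4.19 × 41.3 = 31062 J
Total: 10844 + 60671 + 31062 = 102577 J = 103 kJ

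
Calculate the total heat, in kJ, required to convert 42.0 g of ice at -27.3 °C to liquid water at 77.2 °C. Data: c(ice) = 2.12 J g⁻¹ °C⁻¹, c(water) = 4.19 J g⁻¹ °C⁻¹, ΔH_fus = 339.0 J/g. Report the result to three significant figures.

q1 (heat ice -27.3→0.0 °C): 42.0 × 2.12 × 27.3 = 2431 J
q2 (melt at 0 °C): 42.0 × 339.0 = 14238 J
q3 (heat water 0.0→77.2 °C): 42.0 × 4.19 × 77.2 = 13586 J
Total: 2431 + 14238 + 13586 = 30255 J = 30.3 kJ

q = 30.3 kJ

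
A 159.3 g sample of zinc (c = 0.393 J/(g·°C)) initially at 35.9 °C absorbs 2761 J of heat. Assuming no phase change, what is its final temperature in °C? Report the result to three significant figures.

T_f = 80.0 °C

ΔT = q / (m c) = 2761 / (159.3 × 0.393) = 44.10 °C
T_f = 35.9 + 44.10 = 80.00 °C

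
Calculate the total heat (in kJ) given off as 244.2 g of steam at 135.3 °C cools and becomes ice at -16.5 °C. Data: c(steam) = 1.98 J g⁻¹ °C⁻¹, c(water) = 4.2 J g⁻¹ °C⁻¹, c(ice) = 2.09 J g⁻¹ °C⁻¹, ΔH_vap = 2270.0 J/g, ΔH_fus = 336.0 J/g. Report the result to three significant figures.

q = 764 kJ

q1 (cool steam 135.3→100 °C): 244.2 × 1.98 × 35.3 = 17068 J
q2 (condense at 100 °C): 244.2 × 2270.0 = 554334 J
q3 (cool water 100→0 °C): 244.2 × 4.2 × 100.0 = 102564 J
q4 (freeze at 0 °C): 244.2 × 336.0 = 82051 J
q5 (cool ice 0→-16.5 °C): 244.2 × 2.09 × 16.5 = 8421 J
Total: 17068 + 554334 + 102564 + 82051 + 8421 = 764438 J = 764 kJ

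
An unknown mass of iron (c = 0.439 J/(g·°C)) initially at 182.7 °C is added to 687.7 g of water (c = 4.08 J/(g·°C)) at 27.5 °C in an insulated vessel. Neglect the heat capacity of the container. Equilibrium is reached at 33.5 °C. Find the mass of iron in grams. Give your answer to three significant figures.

q_gained = (687.7 × 4.08) × (33.5 − 27.5) = 16830 J
q_lost = m × 0.439 × (182.7 − 33.5) = 65.4988 m
m = 16830 / 65.4988 = 257 g

m = 257 g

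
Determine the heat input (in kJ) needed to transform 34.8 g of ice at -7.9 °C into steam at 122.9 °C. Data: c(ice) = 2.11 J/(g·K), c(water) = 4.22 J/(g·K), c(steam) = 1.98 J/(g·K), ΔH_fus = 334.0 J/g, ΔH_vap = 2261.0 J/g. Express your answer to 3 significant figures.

q = 107 kJ

q1 (heat ice -7.9→0.0 °C): 34.8 × 2.11 × 7.9 = 580 J
q2 (melt at 0 °C): 34.8 × 334.0 = 11623 J
q3 (heat water 0.0→100.0 °C): 34.8 × 4.22 × 100.0 = 14686 J
q4 (vaporize at 100 °C): 34.8 × 2261.0 = 78683 J
q5 (heat steam 100.0→122.9 °C): 34.8 × 1.98 × 22.9 = 1578 J
Total: 580 + 11623 + 14686 + 78683 + 1578 = 107150 J = 107 kJ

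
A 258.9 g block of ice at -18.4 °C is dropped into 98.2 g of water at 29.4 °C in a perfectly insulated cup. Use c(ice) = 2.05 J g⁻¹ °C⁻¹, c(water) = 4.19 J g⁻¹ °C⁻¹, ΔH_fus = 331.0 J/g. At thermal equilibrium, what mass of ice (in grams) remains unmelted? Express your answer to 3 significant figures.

Heat to warm all ice to 0 °C: 258.9×2.05×18.4 = 9765.7 J
Heat released by water cooling to 0 °C: 98.2×4.19×29.4 = 12097 J
12097 J < 9765.7 + 258.9×331.0 = 95461.6 J, so not all ice melts; final T = 0 °C.
Heat left for melting: 12097 − 9765.7 = 2331.3 J
Mass melted = 2331.3 / 331.0 = 7.043 g
Ice remaining = 258.9 − 7.043 = 251.857 g

m_ice remaining = 252 g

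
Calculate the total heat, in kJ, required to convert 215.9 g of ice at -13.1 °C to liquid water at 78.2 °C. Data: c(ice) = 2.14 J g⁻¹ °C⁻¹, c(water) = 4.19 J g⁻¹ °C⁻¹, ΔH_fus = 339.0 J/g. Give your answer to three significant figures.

q = 150 kJ

q1 (heat ice -13.1→0.0 °C): 215.9 × 2.14 × 13.1 = 6053 J
q2 (melt at 0 °C): 215.9 × 339.0 = 73190 J
q3 (heat water 0.0→78.2 °C): 215.9 × 4.19 × 78.2 = 70741 J
Total: 6053 + 73190 + 70741 = 149984 J = 150 kJ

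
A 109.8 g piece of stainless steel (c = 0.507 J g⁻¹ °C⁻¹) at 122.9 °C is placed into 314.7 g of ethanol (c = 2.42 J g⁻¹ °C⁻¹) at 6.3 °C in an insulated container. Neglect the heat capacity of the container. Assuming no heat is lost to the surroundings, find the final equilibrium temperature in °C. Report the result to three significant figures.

T_f = 14.2 °C

Heat lost by stainless steel = heat gained by ethanol.
(109.8)(0.507)(122.9 − T) = (314.7)(2.42)(T − 6.3)
55.6686 (122.9 − T) = 761.574 (T − 6.3)
6841.7 − 55.6686 T = 761.574 T − 4797.9
11639.6 = 817.2426 T
T = 14.24 °C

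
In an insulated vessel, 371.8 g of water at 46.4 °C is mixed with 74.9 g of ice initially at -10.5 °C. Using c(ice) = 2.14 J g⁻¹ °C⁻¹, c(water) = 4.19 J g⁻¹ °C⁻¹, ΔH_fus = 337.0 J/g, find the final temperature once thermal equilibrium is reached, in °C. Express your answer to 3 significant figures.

T_f = 24.2 °C

Heat to bring ice to 0 °C and melt it: q₁ = 74.9×2.14×10.5 + 74.9×337.0 = 26924 J
Heat the water can supply cooling to 0 °C: 371.8×4.19×46.4 = 72283.9 J > q₁, so all ice melts.
Energy balance: 371.8×4.19×(46.4 − T) = 26924 + 74.9×4.19×(T − 0)
1557.842(46.4 − T) = 26924 + 313.831 T
72283.9 − 26924 = 1871.673 T
T = 45359.9 / 1871.673 = 24.23 °C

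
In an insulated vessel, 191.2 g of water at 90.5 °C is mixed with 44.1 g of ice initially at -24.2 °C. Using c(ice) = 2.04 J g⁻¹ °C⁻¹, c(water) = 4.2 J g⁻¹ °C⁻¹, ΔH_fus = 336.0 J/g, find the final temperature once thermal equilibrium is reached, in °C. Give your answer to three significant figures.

T_f = 56.3 °C

Heat to bring ice to 0 °C and melt it: q₁ = 44.1×2.04×24.2 + 44.1×336.0 = 16995 J
Heat the water can supply cooling to 0 °C: 191.2×4.2×90.5 = 72675.1 J > q₁, so all ice melts.
Energy balance: 191.2×4.2×(90.5 − T) = 16995 + 44.1×4.2×(T − 0)
803.04(90.5 − T) = 16995 + 185.22 T
72675.1 − 16995 = 988.26 T
T = 55680.1 / 988.26 = 56.34 °C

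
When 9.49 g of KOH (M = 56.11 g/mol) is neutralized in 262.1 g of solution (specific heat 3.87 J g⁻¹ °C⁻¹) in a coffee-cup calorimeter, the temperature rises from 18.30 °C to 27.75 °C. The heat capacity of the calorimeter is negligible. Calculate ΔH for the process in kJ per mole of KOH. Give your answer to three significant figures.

ΔH = -56.7 kJ/mol

|ΔT| = |27.75 − 18.30| = 9.45 °C
|q_surr| = (262.1 × 3.87) × 9.45 = 1014.327 × 9.45 = 9585 J
n(KOH) = 9.49 / 56.11 = 0.1691 mol
Temperature rose, so q_rxn = −|q_surr| = -9.585 kJ
ΔH = q_rxn / n = -56.68 kJ/mol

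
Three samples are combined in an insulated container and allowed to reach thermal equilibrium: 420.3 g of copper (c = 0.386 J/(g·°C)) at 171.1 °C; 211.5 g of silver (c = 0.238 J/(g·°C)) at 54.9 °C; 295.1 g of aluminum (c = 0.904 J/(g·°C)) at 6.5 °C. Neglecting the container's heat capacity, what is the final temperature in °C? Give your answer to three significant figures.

T_f = 67.3 °C

Σ mᵢcᵢ(T − Tᵢ) = 0  ⇒  T = Σ mᵢcᵢTᵢ / Σ mᵢcᵢ
Σ mᵢcᵢ = 420.3×0.386 + 211.5×0.238 + 295.1×0.904 = 479.3432
Σ mᵢcᵢTᵢ = 162.2358×171.1 + 50.337×54.9 + 266.7704×6.5 = 32256
T = 32256 / 479.3432 = 67.29 °C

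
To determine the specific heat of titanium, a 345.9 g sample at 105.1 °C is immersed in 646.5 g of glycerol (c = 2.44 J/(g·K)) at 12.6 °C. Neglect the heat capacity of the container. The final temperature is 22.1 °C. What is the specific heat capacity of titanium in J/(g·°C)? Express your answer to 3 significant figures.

c = 0.522 J/(g·°C)

q_gained = (646.5 × 2.44) × (22.1 − 12.6) = 14990 J
q_lost = 345.9 × c × (105.1 − 22.1) = 28709.7 c
Set equal: c = 14990 / 28709.7 = 0.522 J/(g·°C)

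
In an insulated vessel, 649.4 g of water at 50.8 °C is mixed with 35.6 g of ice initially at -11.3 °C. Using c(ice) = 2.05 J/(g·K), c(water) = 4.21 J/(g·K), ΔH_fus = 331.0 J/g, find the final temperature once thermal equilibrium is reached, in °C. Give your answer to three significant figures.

Heat to bring ice to 0 °C and melt it: q₁ = 35.6×2.05×11.3 + 35.6×331.0 = 12608 J
Heat the water can supply cooling to 0 °C: 649.4×4.21×50.8 = 138886 J > q₁, so all ice melts.
Energy balance: 649.4×4.21×(50.8 − T) = 12608 + 35.6×4.21×(T − 0)
2733.974(50.8 − T) = 12608 + 149.876 T
138886 − 12608 = 2883.850 T
T = 126278 / 2883.850 = 43.79 °C

T_f = 43.8 °C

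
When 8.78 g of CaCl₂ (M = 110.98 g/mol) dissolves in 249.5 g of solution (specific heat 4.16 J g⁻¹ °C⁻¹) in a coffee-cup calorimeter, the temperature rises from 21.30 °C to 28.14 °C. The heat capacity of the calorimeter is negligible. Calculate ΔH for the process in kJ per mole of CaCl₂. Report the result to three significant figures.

|ΔT| = |28.14 − 21.30| = 6.84 °C
|q_surr| = (249.5 × 4.16) × 6.84 = 1037.92 × 6.84 = 7099 J
n(CaCl₂) = 8.78 / 110.98 = 0.07911 mol
Temperature rose, so q_rxn = −|q_surr| = -7.099 kJ
ΔH = q_rxn / n = -89.74 kJ/mol

ΔH = -89.7 kJ/mol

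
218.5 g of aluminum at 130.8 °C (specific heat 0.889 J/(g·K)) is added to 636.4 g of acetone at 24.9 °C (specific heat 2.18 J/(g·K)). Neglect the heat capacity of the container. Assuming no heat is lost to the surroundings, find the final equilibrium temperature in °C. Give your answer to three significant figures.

T_f = 37.9 °C

Heat lost by aluminum = heat gained by acetone.
(218.5)(0.889)(130.8 − T) = (636.4)(2.18)(T − 24.9)
194.2465 (130.8 − T) = 1387.352 (T − 24.9)
25407 − 194.2465 T = 1387.352 T − 34545
59952 = 1581.5985 T
T = 37.91 °C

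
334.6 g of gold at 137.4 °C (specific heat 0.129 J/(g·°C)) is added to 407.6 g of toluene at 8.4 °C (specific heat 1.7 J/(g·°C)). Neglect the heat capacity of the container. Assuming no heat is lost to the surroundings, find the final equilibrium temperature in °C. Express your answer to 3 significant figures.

T_f = 16.0 °C

Heat lost by gold = heat gained by toluene.
(334.6)(0.129)(137.4 − T) = (407.6)(1.7)(T − 8.4)
43.1634 (137.4 − T) = 692.92 (T − 8.4)
5930.7 − 43.1634 T = 692.92 T − 5820.5
11751.2 = 736.0834 T
T = 15.96 °C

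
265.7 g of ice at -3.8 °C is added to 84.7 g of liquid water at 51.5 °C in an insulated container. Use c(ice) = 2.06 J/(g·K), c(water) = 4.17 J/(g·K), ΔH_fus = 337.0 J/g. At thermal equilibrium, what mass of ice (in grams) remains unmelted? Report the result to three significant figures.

Heat to warm all ice to 0 °C: 265.7×2.06×3.8 = 2079.9 J
Heat released by water cooling to 0 °C: 84.7×4.17×51.5 = 18190 J
18190 J < 2079.9 + 265.7×337.0 = 91620.8 J, so not all ice melts; final T = 0 °C.
Heat left for melting: 18190 − 2079.9 = 16110.1 J
Mass melted = 16110.1 / 337.0 = 47.80 g
Ice remaining = 265.7 − 47.80 = 217.90 g

m_ice remaining = 218 g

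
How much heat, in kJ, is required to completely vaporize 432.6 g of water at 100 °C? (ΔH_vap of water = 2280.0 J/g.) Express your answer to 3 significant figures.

q = m × ΔH_vap = 432.6 × 2280.0 = 986300 J = 986 kJ

q = 986 kJ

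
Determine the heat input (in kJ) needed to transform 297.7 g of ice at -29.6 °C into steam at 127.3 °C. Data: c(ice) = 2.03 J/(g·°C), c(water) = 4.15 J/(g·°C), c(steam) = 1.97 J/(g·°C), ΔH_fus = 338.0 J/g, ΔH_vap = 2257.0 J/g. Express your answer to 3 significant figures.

q = 930 kJ

q1 (heat ice -29.6→0.0 °C): 297.7 × 2.03 × 29.6 = 17888 J
q2 (melt at 0 °C): 297.7 × 338.0 = 100623 J
q3 (heat water 0.0→100.0 °C): 297.7 × 4.15 × 100.0 = 123546 J
q4 (vaporize at 100 °C): 297.7 × 2257.0 = 671909 J
q5 (heat steam 100.0→127.3 °C): 297.7 × 1.97 × 27.3 = 16011 J
Total: 17888 + 100623 + 123546 + 671909 + 16011 = 929977 J = 930 kJ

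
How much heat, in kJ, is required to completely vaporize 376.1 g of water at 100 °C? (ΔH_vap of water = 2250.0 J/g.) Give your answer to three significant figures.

q = 846 kJ

q = m × ΔH_vap = 376.1 × 2250.0 = 846200 J = 846 kJ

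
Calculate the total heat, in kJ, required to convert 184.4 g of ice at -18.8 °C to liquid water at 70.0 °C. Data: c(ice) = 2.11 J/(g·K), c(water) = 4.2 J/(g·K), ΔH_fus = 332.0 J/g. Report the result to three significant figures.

q1 (heat ice -18.8→0.0 °C): 184.4 × 2.11 × 18.8 = 7315 J
q2 (melt at 0 °C): 184.4 × 332.0 = 61221 J
q3 (heat water 0.0→70.0 °C): 184.4 × 4.2 × 70.0 = 54214 J
Total: 7315 + 61221 + 54214 = 122750 J = 123 kJ

q = 123 kJ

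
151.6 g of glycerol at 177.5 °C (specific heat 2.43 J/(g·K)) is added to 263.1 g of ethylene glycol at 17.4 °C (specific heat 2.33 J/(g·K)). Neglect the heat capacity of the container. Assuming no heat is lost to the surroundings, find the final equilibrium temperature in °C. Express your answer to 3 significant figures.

Heat lost by glycerol = heat gained by ethylene glycol.
(151.6)(2.43)(177.5 − T) = (263.1)(2.33)(T − 17.4)
368.388 (177.5 − T) = 613.023 (T − 17.4)
65389 − 368.388 T = 613.023 T − 10667
76056 = 981.411 T
T = 77.50 °C

T_f = 77.5 °C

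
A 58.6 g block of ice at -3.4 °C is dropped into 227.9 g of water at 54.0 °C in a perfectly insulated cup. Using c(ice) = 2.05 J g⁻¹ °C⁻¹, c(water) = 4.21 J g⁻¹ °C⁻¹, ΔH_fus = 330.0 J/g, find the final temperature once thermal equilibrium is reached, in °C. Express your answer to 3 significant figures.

T_f = 26.6 °C

Heat to bring ice to 0 °C and melt it: q₁ = 58.6×2.05×3.4 + 58.6×330.0 = 19746 J
Heat the water can supply cooling to 0 °C: 227.9×4.21×54.0 = 51810.8 J > q₁, so all ice melts.
Energy balance: 227.9×4.21×(54.0 − T) = 19746 + 58.6×4.21×(T − 0)
959.459(54.0 − T) = 19746 + 246.706 T
51810.8 − 19746 = 1206.165 T
T = 32064.8 / 1206.165 = 26.58 °C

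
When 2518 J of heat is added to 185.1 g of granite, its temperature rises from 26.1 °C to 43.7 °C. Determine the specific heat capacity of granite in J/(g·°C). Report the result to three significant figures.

c = 0.773 J/(g·°C)

c = q / (m ΔT) = 2518 / (185.1 × 17.6)
c = 2518 / 3257.76 = 0.773 J/(g·°C)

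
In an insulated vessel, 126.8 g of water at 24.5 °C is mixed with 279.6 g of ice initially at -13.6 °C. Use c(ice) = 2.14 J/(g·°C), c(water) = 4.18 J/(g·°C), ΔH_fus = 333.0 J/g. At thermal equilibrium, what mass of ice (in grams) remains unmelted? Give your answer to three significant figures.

m_ice remaining = 265 g

Heat to warm all ice to 0 °C: 279.6×2.14×13.6 = 8137.5 J
Heat released by water cooling to 0 °C: 126.8×4.18×24.5 = 12986 J
12986 J < 8137.5 + 279.6×333.0 = 101244.3 J, so not all ice melts; final T = 0 °C.
Heat left for melting: 12986 − 8137.5 = 4848.5 J
Mass melted = 4848.5 / 333.0 = 14.56 g
Ice remaining = 279.6 − 14.56 = 265.04 g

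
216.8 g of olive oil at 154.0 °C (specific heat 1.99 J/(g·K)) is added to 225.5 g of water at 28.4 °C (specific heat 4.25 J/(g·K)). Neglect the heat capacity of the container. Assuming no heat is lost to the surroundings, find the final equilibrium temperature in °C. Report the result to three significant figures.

Heat lost by olive oil = heat gained by water.
(216.8)(1.99)(154.0 − T) = (225.5)(4.25)(T − 28.4)
431.432 (154.0 − T) = 958.375 (T − 28.4)
66441 − 431.432 T = 958.375 T − 27218
93659 = 1389.807 T
T = 67.39 °C

T_f = 67.4 °C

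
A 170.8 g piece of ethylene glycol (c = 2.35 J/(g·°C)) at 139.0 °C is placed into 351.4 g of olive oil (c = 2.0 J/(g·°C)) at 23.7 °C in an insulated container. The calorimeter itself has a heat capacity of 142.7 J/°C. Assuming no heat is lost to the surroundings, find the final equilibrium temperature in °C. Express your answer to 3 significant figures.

T_f = 60.8 °C

Heat lost by ethylene glycol = heat gained by olive oil + calorimeter.
(170.8)(2.35)(139.0 − T) = [(351.4)(2.0) + 142.7](T − 23.7)
401.38 (139.0 − T) = 845.5 (T − 23.7)
55792 − 401.38 T = 845.5 T − 20038
75830 = 1246.88 T
T = 60.82 °C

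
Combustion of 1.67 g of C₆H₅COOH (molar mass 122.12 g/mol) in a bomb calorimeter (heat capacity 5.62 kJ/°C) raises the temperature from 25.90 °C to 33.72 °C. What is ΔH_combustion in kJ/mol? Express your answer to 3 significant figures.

ΔT = 33.72 − 25.90 = 7.82 °C
q_cal = C_cal × ΔT = 5.62 × 7.82 = 43.9484 kJ
n = 1.67 / 122.12 = 0.01368 mol
q_rxn = −q_cal = -43.9484 kJ
ΔH = -43.9484 / 0.01368 = -3213 kJ/mol

ΔH = -3210 kJ/mol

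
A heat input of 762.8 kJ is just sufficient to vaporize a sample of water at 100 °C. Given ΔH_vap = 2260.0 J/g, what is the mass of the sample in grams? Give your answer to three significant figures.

m = 338 g

m = q / ΔH_vap = 762800 J / 2260.0 J/g = 338 g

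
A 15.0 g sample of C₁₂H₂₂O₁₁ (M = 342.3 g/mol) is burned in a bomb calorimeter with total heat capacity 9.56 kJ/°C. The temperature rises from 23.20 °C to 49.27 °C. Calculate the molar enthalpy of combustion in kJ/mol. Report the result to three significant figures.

ΔT = 49.27 − 23.20 = 26.07 °C
q_cal = C_cal × ΔT = 9.56 × 26.07 = 249.2292 kJ
n = 15.0 / 342.3 = 0.04382 mol
q_rxn = −q_cal = -249.2292 kJ
ΔH = -249.2292 / 0.04382 = -5688 kJ/mol

ΔH = -5690 kJ/mol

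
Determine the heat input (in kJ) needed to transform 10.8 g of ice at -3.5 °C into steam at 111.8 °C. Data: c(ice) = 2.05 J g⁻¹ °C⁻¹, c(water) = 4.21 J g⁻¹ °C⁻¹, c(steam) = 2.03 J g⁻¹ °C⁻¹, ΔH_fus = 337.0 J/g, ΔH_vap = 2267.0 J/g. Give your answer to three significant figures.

q = 33.0 kJ

q1 (heat ice -3.5→0.0 °C): 10.8 × 2.05 × 3.5 = 77 J
q2 (melt at 0 °C): 10.8 × 337.0 = 3640 J
q3 (heat water 0.0→100.0 °C): 10.8 × 4.21 × 100.0 = 4547 J
q4 (vaporize at 100 °C): 10.8 × 2267.0 = 24484 J
q5 (heat steam 100.0→111.8 °C): 10.8 × 2.03 × 11.8 = 259 J
Total: 77 + 3640 + 4547 + 24484 + 259 = 33007 J = 33.0 kJ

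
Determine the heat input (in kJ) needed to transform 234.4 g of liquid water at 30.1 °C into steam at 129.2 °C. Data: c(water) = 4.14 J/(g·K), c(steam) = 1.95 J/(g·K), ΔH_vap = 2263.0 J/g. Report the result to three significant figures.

q1 (heat water 30.1→100.0 °C): 234.4 × 4.14 × 69.9 = 67832 J
q2 (vaporize at 100 °C): 234.4 × 2263.0 = 530447 J
q3 (heat steam 100.0→129.2 °C): 234.4 × 1.95 × 29.2 = 13347 J
Total: 67832 + 530447 + 13347 = 611626 J = 612 kJ

q = 612 kJ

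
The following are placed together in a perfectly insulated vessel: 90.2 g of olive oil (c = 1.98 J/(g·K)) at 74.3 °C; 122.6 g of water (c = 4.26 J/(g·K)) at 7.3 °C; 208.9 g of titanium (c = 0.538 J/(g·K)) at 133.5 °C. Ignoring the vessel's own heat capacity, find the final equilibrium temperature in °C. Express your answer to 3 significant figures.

T_f = 39.5 °C

Σ mᵢcᵢ(T − Tᵢ) = 0  ⇒  T = Σ mᵢcᵢTᵢ / Σ mᵢcᵢ
Σ mᵢcᵢ = 90.2×1.98 + 122.6×4.26 + 208.9×0.538 = 813.2602
Σ mᵢcᵢTᵢ = 178.596×74.3 + 522.276×7.3 + 112.3882×133.5 = 32086
T = 32086 / 813.2602 = 39.45 °C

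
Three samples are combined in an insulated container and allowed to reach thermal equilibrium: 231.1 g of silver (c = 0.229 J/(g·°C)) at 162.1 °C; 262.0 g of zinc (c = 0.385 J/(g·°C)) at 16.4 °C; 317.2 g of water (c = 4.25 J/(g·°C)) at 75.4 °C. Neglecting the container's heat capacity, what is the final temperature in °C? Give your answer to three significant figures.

T_f = 74.5 °C

Σ mᵢcᵢ(T − Tᵢ) = 0  ⇒  T = Σ mᵢcᵢTᵢ / Σ mᵢcᵢ
Σ mᵢcᵢ = 231.1×0.229 + 262.0×0.385 + 317.2×4.25 = 1501.8919
Σ mᵢcᵢTᵢ = 52.9219×162.1 + 100.87×16.4 + 1348.1×75.4 = 111880
T = 111880 / 1501.8919 = 74.49 °C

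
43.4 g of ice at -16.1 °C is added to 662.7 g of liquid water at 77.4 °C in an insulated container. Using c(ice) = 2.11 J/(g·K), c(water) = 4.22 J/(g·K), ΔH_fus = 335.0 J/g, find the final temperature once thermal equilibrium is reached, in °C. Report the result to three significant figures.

Heat to bring ice to 0 °C and melt it: q₁ = 43.4×2.11×16.1 + 43.4×335.0 = 16013 J
Heat the water can supply cooling to 0 °C: 662.7×4.22×77.4 = 216456 J > q₁, so all ice melts.
Energy balance: 662.7×4.22×(77.4 − T) = 16013 + 43.4×4.22×(T − 0)
2796.594(77.4 − T) = 16013 + 183.148 T
216456 − 16013 = 2979.742 T
T = 200443 / 2979.742 = 67.27 °C

T_f = 67.3 °C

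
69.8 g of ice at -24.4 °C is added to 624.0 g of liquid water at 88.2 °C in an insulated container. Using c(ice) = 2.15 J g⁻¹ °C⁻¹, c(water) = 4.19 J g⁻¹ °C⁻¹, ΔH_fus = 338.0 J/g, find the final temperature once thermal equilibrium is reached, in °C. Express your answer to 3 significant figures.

Heat to bring ice to 0 °C and melt it: q₁ = 69.8×2.15×24.4 + 69.8×338.0 = 27254 J
Heat the water can supply cooling to 0 °C: 624.0×4.19×88.2 = 230604 J > q₁, so all ice melts.
Energy balance: 624.0×4.19×(88.2 − T) = 27254 + 69.8×4.19×(T − 0)
2614.56(88.2 − T) = 27254 + 292.462 T
230604 − 27254 = 2907.022 T
T = 203350 / 2907.022 = 69.95 °C

T_f = 70.0 °C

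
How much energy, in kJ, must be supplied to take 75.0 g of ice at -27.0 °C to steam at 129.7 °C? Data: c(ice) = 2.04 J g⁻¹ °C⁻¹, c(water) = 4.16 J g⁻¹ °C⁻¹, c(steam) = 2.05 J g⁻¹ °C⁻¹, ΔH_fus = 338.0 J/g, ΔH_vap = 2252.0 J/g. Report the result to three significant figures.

q = 234 kJ

q1 (heat ice -27.0→0.0 °C): 75.0 × 2.04 × 27.0 = 4131 J
q2 (melt at 0 °C): 75.0 × 338.0 = 25350 J
q3 (heat water 0.0→100.0 °C): 75.0 × 4.16 × 100.0 = 31200 J
q4 (vaporize at 100 °C): 75.0 × 2252.0 = 168900 J
q5 (heat steam 100.0→129.7 °C): 75.0 × 2.05 × 29.7 = 4566 J
Total: 4131 + 25350 + 31200 + 168900 + 4566 = 234147 J = 234 kJ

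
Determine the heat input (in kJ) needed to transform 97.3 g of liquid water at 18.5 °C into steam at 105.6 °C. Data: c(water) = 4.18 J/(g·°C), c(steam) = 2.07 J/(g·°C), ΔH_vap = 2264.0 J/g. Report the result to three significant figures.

q1 (heat water 18.5→100.0 °C): 97.3 × 4.18 × 81.5 = 33147 J
q2 (vaporize at 100 °C): 97.3 × 2264.0 = 220287 J
q3 (heat steam 100.0→105.6 °C): 97.3 × 2.07 × 5.6 = 1128 J
Total: 33147 + 220287 + 1128 = 254562 J = 255 kJ

q = 255 kJ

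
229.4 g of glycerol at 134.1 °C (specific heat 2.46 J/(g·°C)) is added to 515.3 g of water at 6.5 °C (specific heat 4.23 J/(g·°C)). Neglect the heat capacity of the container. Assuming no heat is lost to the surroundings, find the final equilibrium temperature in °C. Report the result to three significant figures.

T_f = 32.7 °C

Heat lost by glycerol = heat gained by water.
(229.4)(2.46)(134.1 − T) = (515.3)(4.23)(T − 6.5)
564.324 (134.1 − T) = 2179.719 (T − 6.5)
75676 − 564.324 T = 2179.719 T − 14168
89844 = 2744.043 T
T = 32.74 °C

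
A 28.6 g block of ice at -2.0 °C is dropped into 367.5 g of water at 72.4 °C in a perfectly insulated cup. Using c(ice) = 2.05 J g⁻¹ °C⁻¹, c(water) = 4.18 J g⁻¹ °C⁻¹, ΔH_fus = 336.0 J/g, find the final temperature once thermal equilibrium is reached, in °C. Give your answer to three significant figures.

T_f = 61.3 °C

Heat to bring ice to 0 °C and melt it: q₁ = 28.6×2.05×2.0 + 28.6×336.0 = 9726.9 J
Heat the water can supply cooling to 0 °C: 367.5×4.18×72.4 = 111217 J > q₁, so all ice melts.
Energy balance: 367.5×4.18×(72.4 − T) = 9726.9 + 28.6×4.18×(T − 0)
1536.15(72.4 − T) = 9726.9 + 119.548 T
111217 − 9726.9 = 1655.698 T
T = 101490.1 / 1655.698 = 61.30 °C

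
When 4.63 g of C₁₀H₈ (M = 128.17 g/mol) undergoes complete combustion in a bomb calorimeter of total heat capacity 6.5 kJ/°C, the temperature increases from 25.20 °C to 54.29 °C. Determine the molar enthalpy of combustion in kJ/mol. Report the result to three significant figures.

ΔT = 54.29 − 25.20 = 29.09 °C
q_cal = C_cal × ΔT = 6.5 × 29.09 = 189.085 kJ
n = 4.63 / 128.17 = 0.03612 mol
q_rxn = −q_cal = -189.085 kJ
ΔH = -189.085 / 0.03612 = -5234.9 kJ/mol

ΔH = -5230 kJ/mol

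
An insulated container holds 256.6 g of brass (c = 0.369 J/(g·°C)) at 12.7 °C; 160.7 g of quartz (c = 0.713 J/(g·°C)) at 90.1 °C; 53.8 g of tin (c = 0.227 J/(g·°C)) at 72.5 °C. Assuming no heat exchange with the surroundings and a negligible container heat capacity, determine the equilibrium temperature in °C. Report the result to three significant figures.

T_f = 56.0 °C

Σ mᵢcᵢ(T − Tᵢ) = 0  ⇒  T = Σ mᵢcᵢTᵢ / Σ mᵢcᵢ
Σ mᵢcᵢ = 256.6×0.369 + 160.7×0.713 + 53.8×0.227 = 221.4771
Σ mᵢcᵢTᵢ = 94.6854×12.7 + 114.5791×90.1 + 12.2126×72.5 = 12411
T = 12411 / 221.4771 = 56.04 °C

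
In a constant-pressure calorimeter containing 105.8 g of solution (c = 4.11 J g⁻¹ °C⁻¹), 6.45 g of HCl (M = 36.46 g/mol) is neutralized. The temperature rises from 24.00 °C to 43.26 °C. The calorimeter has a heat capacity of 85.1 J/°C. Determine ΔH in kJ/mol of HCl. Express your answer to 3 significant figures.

|ΔT| = |43.26 − 24.00| = 19.26 °C
|q_surr| = (105.8 × 4.11 + 85.1) × 19.26 = 519.938 × 19.26 = 10010 J
n(HCl) = 6.45 / 36.46 = 0.1769 mol
Temperature rose, so q_rxn = −|q_surr| = -10.01 kJ
ΔH = q_rxn / n = -56.59 kJ/mol

ΔH = -56.6 kJ/mol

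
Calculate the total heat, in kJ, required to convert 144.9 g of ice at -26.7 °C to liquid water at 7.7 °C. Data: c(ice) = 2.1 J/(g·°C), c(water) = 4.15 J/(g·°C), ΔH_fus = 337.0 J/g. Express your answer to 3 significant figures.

q1 (heat ice -26.7→0.0 °C): 144.9 × 2.1 × 26.7 = 8125 J
q2 (melt at 0 °C): 144.9 × 337.0 = 48831 J
q3 (heat water 0.0→7.7 °C): 144.9 × 4.15 × 7.7 = 4630 J
Total: 8125 + 48831 + 4630 = 61586 J = 61.6 kJ

q = 61.6 kJ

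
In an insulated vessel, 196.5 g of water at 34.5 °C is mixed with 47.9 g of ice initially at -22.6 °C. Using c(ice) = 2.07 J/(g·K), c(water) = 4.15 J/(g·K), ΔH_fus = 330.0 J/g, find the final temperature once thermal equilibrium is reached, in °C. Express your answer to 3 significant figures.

Heat to bring ice to 0 °C and melt it: q₁ = 47.9×2.07×22.6 + 47.9×330.0 = 18048 J
Heat the water can supply cooling to 0 °C: 196.5×4.15×34.5 = 28133.9 J > q₁, so all ice melts.
Energy balance: 196.5×4.15×(34.5 − T) = 18048 + 47.9×4.15×(T − 0)
815.475(34.5 − T) = 18048 + 198.785 T
28133.9 − 18048 = 1014.260 T
T = 10085.9 / 1014.260 = 9.944 °C

T_f = 9.94 °C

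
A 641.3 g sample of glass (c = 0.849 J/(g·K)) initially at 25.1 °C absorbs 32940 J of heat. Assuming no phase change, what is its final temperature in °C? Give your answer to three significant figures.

ΔT = q / (m c) = 32940 / (641.3 × 0.849) = 60.50 °C
T_f = 25.1 + 60.50 = 85.60 °C

T_f = 85.6 °C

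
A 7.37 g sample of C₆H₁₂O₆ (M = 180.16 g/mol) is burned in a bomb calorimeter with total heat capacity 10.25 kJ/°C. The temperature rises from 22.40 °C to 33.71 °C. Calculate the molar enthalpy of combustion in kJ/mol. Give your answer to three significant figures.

ΔH = -2830 kJ/mol

ΔT = 33.71 − 22.40 = 11.31 °C
q_cal = C_cal × ΔT = 10.25 × 11.31 = 115.9275 kJ
n = 7.37 / 180.16 = 0.04091 mol
q_rxn = −q_cal = -115.9275 kJ
ΔH = -115.9275 / 0.04091 = -2834 kJ/mol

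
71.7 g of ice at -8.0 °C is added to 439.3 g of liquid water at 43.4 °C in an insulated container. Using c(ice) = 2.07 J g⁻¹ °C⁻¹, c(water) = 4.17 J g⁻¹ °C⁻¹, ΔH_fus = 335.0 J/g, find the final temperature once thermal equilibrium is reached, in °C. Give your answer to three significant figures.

Heat to bring ice to 0 °C and melt it: q₁ = 71.7×2.07×8.0 + 71.7×335.0 = 25207 J
Heat the water can supply cooling to 0 °C: 439.3×4.17×43.4 = 79503.6 J > q₁, so all ice melts.
Energy balance: 439.3×4.17×(43.4 − T) = 25207 + 71.7×4.17×(T − 0)
1831.881(43.4 − T) = 25207 + 298.989 T
79503.6 − 25207 = 2130.870 T
T = 54296.6 / 2130.870 = 25.48 °C

T_f = 25.5 °C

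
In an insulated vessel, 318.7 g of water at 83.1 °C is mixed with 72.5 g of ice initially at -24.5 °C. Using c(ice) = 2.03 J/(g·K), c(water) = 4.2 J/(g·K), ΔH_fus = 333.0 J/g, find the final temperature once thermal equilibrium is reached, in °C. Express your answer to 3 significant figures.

T_f = 50.8 °C

Heat to bring ice to 0 °C and melt it: q₁ = 72.5×2.03×24.5 + 72.5×333.0 = 27748 J
Heat the water can supply cooling to 0 °C: 318.7×4.2×83.1 = 111233 J > q₁, so all ice melts.
Energy balance: 318.7×4.2×(83.1 − T) = 27748 + 72.5×4.2×(T − 0)
1338.54(83.1 − T) = 27748 + 304.5 T
111233 − 27748 = 1643.04 T
T = 83485 / 1643.04 = 50.81 °C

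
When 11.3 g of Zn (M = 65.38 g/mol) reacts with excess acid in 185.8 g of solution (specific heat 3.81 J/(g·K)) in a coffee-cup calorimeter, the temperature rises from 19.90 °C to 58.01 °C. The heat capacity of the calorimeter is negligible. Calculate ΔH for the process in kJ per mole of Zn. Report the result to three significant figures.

ΔH = -156 kJ/mol

|ΔT| = |58.01 − 19.90| = 38.11 °C
|q_surr| = (185.8 × 3.81) × 38.11 = 707.898 × 38.11 = 26980 J
n(Zn) = 11.3 / 65.38 = 0.1728 mol
Temperature rose, so q_rxn = −|q_surr| = -26.98 kJ
ΔH = q_rxn / n = -156.1 kJ/mol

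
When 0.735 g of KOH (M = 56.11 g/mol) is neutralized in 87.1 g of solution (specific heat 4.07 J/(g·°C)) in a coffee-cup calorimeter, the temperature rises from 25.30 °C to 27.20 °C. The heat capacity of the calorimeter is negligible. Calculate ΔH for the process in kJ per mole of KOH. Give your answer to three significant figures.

|ΔT| = |27.20 − 25.30| = 1.90 °C
|q_surr| = (87.1 × 4.07) × 1.90 = 354.497 × 1.90 = 673.5 J
n(KOH) = 0.735 / 56.11 = 0.01310 mol
Temperature rose, so q_rxn = −|q_surr| = -0.6735 kJ
ΔH = q_rxn / n = -51.41 kJ/mol

ΔH = -51.4 kJ/mol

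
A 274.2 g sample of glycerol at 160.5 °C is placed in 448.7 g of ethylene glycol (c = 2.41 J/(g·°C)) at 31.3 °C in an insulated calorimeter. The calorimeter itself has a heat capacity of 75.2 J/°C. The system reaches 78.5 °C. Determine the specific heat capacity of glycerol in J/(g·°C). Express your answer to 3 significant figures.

q_gained = (448.7 × 2.41 + 75.2) × (78.5 − 31.3) = 54590 J
q_lost = 274.2 × c × (160.5 − 78.5) = 22484.4 c
Set equal: c = 54590 / 22484.4 = 2.43 J/(g·°C)

c = 2.43 J/(g·°C)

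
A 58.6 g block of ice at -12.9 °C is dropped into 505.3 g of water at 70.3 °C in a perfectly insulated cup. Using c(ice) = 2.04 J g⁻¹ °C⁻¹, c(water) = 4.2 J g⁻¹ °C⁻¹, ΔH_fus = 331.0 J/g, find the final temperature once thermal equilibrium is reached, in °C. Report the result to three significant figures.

T_f = 54.2 °C

Heat to bring ice to 0 °C and melt it: q₁ = 58.6×2.04×12.9 + 58.6×331.0 = 20939 J
Heat the water can supply cooling to 0 °C: 505.3×4.2×70.3 = 149195 J > q₁, so all ice melts.
Energy balance: 505.3×4.2×(70.3 − T) = 20939 + 58.6×4.2×(T − 0)
2122.26(70.3 − T) = 20939 + 246.12 T
149195 − 20939 = 2368.38 T
T = 128256 / 2368.38 = 54.15 °C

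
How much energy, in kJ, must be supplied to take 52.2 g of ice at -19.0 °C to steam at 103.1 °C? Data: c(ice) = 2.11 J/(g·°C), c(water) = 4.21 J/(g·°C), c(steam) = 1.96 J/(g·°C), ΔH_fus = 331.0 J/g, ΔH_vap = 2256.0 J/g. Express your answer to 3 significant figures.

q = 159 kJ

q1 (heat ice -19.0→0.0 °C): 52.2 × 2.11 × 19.0 = 2093 J
q2 (melt at 0 °C): 52.2 × 331.0 = 17278 J
q3 (heat water 0.0→100.0 °C): 52.2 × 4.21 × 100.0 = 21976 J
q4 (vaporize at 100 °C): 52.2 × 2256.0 = 117763 J
q5 (heat steam 100.0→103.1 °C): 52.2 × 1.96 × 3.1 = 317 J
Total: 2093 + 17278 + 21976 + 117763 + 317 = 159427 J = 159 kJ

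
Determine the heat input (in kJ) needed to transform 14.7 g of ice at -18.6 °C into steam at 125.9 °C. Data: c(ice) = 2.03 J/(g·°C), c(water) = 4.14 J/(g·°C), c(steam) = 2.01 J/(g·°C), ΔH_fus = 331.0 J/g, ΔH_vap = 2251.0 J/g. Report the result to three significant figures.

q = 45.4 kJ

q1 (heat ice -18.6→0.0 °C): 14.7 × 2.03 × 18.6 = 555 J
q2 (melt at 0 °C): 14.7 × 331.0 = 4866 J
q3 (heat water 0.0→100.0 °C): 14.7 × 4.14 × 100.0 = 6086 J
q4 (vaporize at 100 °C): 14.7 × 2251.0 = 33090 J
q5 (heat steam 100.0→125.9 °C): 14.7 × 2.01 × 25.9 = 765 J
Total: 555 + 4866 + 6086 + 33090 + 765 = 45362 J = 45.4 kJ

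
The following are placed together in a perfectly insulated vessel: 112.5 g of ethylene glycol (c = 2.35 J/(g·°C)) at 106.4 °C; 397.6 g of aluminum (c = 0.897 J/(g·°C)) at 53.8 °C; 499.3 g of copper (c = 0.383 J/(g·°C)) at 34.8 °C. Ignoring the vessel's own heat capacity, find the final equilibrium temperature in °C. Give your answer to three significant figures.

T_f = 66.4 °C

Σ mᵢcᵢ(T − Tᵢ) = 0  ⇒  T = Σ mᵢcᵢTᵢ / Σ mᵢcᵢ
Σ mᵢcᵢ = 112.5×2.35 + 397.6×0.897 + 499.3×0.383 = 812.2541
Σ mᵢcᵢTᵢ = 264.375×106.4 + 356.6472×53.8 + 191.2319×34.8 = 53972
T = 53972 / 812.2541 = 66.447 °C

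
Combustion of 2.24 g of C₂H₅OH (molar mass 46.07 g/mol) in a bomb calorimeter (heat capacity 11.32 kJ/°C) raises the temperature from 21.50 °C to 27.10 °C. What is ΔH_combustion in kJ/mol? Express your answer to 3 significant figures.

ΔH = -1300 kJ/mol

ΔT = 27.10 − 21.50 = 5.60 °C
q_cal = C_cal × ΔT = 11.32 × 5.60 = 63.392 kJ
n = 2.24 / 46.07 = 0.04862 mol
q_rxn = −q_cal = -63.392 kJ
ΔH = -63.392 / 0.04862 = -1304 kJ/mol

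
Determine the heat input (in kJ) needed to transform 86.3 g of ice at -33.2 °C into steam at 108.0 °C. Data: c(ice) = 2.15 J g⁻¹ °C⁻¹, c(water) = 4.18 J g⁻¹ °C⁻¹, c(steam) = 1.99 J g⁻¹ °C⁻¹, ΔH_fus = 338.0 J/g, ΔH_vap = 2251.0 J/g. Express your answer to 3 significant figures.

q1 (heat ice -33.2→0.0 °C): 86.3 × 2.15 × 33.2 = 6160 J
q2 (melt at 0 °C): 86.3 × 338.0 = 29169 J
q3 (heat water 0.0→100.0 °C): 86.3 × 4.18 × 100.0 = 36073 J
q4 (vaporize at 100 °C): 86.3 × 2251.0 = 194261 J
q5 (heat steam 100.0→108.0 °C): 86.3 × 1.99 × 8.0 = 1374 J
Total: 6160 + 29169 + 36073 + 194261 + 1374 = 267037 J = 267 kJ

q = 267 kJ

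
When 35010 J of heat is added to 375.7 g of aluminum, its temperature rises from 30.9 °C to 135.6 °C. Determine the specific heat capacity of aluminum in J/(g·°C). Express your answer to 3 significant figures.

c = q / (m ΔT) = 35010 / (375.7 × 104.7)
c = 35010 / 39335.79 = 0.890 J/(g·°C)

c = 0.890 J/(g·°C)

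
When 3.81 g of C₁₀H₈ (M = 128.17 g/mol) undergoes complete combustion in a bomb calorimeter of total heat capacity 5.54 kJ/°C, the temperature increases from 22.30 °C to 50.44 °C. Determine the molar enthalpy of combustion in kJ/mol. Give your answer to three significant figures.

ΔH = -5240 kJ/mol

ΔT = 50.44 − 22.30 = 28.14 °C
q_cal = C_cal × ΔT = 5.54 × 28.14 = 155.8956 kJ
n = 3.81 / 128.17 = 0.02973 mol
q_rxn = −q_cal = -155.8956 kJ
ΔH = -155.8956 / 0.02973 = -5244 kJ/mol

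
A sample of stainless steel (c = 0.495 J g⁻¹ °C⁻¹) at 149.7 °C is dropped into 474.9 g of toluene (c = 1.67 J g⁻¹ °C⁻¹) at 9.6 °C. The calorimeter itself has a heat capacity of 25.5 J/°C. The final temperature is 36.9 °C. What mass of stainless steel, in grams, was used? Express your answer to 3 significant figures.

q_gained = (474.9 × 1.67 + 25.5) × (36.9 − 9.6) = 22350 J
q_lost = m × 0.495 × (149.7 − 36.9) = 55.836 m
m = 22350 / 55.836 = 400 g

m = 400 g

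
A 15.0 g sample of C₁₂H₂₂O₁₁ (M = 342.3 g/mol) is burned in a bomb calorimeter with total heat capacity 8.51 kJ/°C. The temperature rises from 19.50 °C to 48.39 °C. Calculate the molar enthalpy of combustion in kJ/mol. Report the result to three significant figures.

ΔH = -5610 kJ/mol

ΔT = 48.39 − 19.50 = 28.89 °C
q_cal = C_cal × ΔT = 8.51 × 28.89 = 245.8539 kJ
n = 15.0 / 342.3 = 0.04382 mol
q_rxn = −q_cal = -245.8539 kJ
ΔH = -245.8539 / 0.04382 = -5611 kJ/mol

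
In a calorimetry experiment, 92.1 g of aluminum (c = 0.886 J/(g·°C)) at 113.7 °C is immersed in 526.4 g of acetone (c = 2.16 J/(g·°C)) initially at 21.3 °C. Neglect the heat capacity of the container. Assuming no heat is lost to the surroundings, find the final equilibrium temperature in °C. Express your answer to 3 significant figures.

T_f = 27.5 °C

Heat lost by aluminum = heat gained by acetone.
(92.1)(0.886)(113.7 − T) = (526.4)(2.16)(T − 21.3)
81.6006 (113.7 − T) = 1137.024 (T − 21.3)
9278.0 − 81.6006 T = 1137.024 T − 24219
33497.0 = 1218.6246 T
T = 27.49 °C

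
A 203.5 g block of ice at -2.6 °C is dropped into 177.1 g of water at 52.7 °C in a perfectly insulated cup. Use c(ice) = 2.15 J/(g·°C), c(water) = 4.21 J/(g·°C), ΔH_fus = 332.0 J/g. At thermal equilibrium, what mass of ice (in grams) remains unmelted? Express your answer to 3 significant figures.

m_ice remaining = 88.6 g

Heat to warm all ice to 0 °C: 203.5×2.15×2.6 = 1137.6 J
Heat released by water cooling to 0 °C: 177.1×4.21×52.7 = 39293 J
39293 J < 1137.6 + 203.5×332.0 = 68699.6 J, so not all ice melts; final T = 0 °C.
Heat left for melting: 39293 − 1137.6 = 38155.4 J
Mass melted = 38155.4 / 332.0 = 114.9 g
Ice remaining = 203.5 − 114.9 = 88.6 g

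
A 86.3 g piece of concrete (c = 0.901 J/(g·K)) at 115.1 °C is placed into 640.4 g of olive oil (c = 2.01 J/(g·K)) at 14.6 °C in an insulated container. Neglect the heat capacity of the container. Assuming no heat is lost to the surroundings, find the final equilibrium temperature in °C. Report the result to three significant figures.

T_f = 20.3 °C

Heat lost by concrete = heat gained by olive oil.
(86.3)(0.901)(115.1 − T) = (640.4)(2.01)(T − 14.6)
77.7563 (115.1 − T) = 1287.204 (T − 14.6)
8949.8 − 77.7563 T = 1287.204 T − 18793
27742.8 = 1364.9603 T
T = 20.32 °C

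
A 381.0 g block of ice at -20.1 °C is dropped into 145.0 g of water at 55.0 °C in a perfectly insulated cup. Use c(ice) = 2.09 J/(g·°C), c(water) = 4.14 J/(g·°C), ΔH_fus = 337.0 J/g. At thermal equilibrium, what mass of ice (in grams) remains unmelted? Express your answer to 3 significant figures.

m_ice remaining = 331 g

Heat to warm all ice to 0 °C: 381.0×2.09×20.1 = 16005 J
Heat released by water cooling to 0 °C: 145.0×4.14×55.0 = 33017 J
33017 J < 16005 + 381.0×337.0 = 144402 J, so not all ice melts; final T = 0 °C.
Heat left for melting: 33017 − 16005 = 17012 J
Mass melted = 17012 / 337.0 = 50.48 g
Ice remaining = 381.0 − 50.48 = 330.52 g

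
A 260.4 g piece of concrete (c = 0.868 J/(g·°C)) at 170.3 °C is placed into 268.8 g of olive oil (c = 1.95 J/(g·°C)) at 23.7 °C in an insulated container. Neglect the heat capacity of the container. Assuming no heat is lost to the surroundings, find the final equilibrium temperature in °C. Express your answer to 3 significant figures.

Heat lost by concrete = heat gained by olive oil.
(260.4)(0.868)(170.3 − T) = (268.8)(1.95)(T − 23.7)
226.0272 (170.3 − T) = 524.16 (T − 23.7)
38492 − 226.0272 T = 524.16 T − 12423
50915 = 750.1872 T
T = 67.87 °C

T_f = 67.9 °C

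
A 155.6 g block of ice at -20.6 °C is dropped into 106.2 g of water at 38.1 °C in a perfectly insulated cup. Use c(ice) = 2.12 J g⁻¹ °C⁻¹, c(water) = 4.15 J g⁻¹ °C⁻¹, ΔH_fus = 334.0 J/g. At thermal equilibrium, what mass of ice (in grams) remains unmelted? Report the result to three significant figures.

Heat to warm all ice to 0 °C: 155.6×2.12×20.6 = 6795.4 J
Heat released by water cooling to 0 °C: 106.2×4.15×38.1 = 16792 J
16792 J < 6795.4 + 155.6×334.0 = 58765.8 J, so not all ice melts; final T = 0 °C.
Heat left for melting: 16792 − 6795.4 = 9996.6 J
Mass melted = 9996.6 / 334.0 = 29.93 g
Ice remaining = 155.6 − 29.93 = 125.67 g

m_ice remaining = 126 g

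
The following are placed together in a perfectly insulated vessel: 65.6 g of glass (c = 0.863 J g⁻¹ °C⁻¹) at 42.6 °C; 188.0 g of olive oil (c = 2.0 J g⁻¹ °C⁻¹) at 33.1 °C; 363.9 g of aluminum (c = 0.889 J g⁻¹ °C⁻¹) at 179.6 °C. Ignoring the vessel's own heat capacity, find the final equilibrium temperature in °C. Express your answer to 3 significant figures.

T_f = 96.5 °C

Σ mᵢcᵢ(T − Tᵢ) = 0  ⇒  T = Σ mᵢcᵢTᵢ / Σ mᵢcᵢ
Σ mᵢcᵢ = 65.6×0.863 + 188.0×2.0 + 363.9×0.889 = 756.1199
Σ mᵢcᵢTᵢ = 56.6128×42.6 + 376×33.1 + 323.5071×179.6 = 72959
T = 72959 / 756.1199 = 96.49 °C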